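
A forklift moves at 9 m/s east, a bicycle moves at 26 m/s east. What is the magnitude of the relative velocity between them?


Given: v_A = 9 m/s east, v_B = 26 m/s east
Both move in the same direction; relative speed = |v_A - v_B|
|9 - 26| = |-17|
= 17 m/s

17 m/s


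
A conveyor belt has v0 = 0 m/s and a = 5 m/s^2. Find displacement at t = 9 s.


Given: v0 = 0 m/s, a = 5 m/s^2, t = 9 s
Using s = v0*t + (1/2)*a*t^2
s = 0*9 + (1/2)*5*9^2
s = 0 + (1/2)*405
s = 0 + 405/2
s = 405/2

405/2 m


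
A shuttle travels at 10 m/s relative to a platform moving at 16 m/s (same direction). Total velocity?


Given: object velocity = 10 m/s, platform velocity = 16 m/s (same direction)
Using classical velocity addition: v_total = v_object + v_platform
v_total = 10 + 16
v_total = 26 m/s

26 m/s


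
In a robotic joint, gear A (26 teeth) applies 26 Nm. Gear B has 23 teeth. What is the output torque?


Given: N1 = 26, N2 = 23, T1 = 26 Nm
Using T2/T1 = N2/N1
T2 = T1 * N2 / N1
T2 = 26 * 23 / 26
T2 = 598 / 26
T2 = 23 Nm

23 Nm


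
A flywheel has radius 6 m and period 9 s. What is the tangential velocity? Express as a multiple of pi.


Given: radius r = 6 m, period T = 9 s
Using v = 2*pi*r / T
v = 2*pi*6 / 9
v = 12*pi / 9
v = 4/3*pi m/s

4/3*pi m/s


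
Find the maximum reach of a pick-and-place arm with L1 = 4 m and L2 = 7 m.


Given: L1 = 4 m, L2 = 7 m
For a 2-link planar arm, max reach = L1 + L2 (fully extended)
Max reach = 4 + 7
Max reach = 11 m

11 m


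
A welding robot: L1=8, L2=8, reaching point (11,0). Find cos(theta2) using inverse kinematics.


Given: L1 = 8, L2 = 8, target (x, y) = (11, 0)
Using cos(theta2) = (x^2 + y^2 - L1^2 - L2^2) / (2*L1*L2)
x^2 + y^2 = 11^2 + 0 = 121
L1^2 + L2^2 = 64 + 64 = 128
Numerator = 121 - 128 = -7
Denominator = 2*8*8 = 128
cos(theta2) = -7/128 = -7/128

-7/128


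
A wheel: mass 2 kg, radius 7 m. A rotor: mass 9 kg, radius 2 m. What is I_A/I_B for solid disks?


Given: M1=2 kg, R1=7 m, M2=9 kg, R2=2 m
For a disk: I = (1/2)*M*R^2, so I_A/I_B = (M1*R1^2)/(M2*R2^2)
M1*R1^2 = 2*49 = 98
M2*R2^2 = 9*4 = 36
I_A/I_B = 98/36 = 49/18

49/18


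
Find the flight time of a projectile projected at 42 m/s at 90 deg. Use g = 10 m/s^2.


Given: v0 = 42 m/s, theta = 90 deg, g = 10 m/s^2
sin(90) = 1
Using T = 2*v0*sin(theta) / g
T = 2*42*1 / 10
T = 84 / 10
T = 42/5 s

42/5 s


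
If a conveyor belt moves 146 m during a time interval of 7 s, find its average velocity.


Given: distance d = 146 m, time t = 7 s
Using v = d / t
v = 146 / 7
v = 146/7 m/s

146/7 m/s


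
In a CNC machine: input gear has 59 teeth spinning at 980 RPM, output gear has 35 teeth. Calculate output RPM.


Given: N1 = 59 teeth, w1 = 980 RPM, N2 = 35 teeth
Using N1*w1 = N2*w2
w2 = N1*w1 / N2
w2 = 59*980 / 35
w2 = 57820 / 35
w2 = 1652 RPM

1652 RPM


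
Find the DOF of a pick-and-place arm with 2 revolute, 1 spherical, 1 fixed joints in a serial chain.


Given: serial robot with 2 revolute, 1 spherical, 1 fixed joints
DOF contribution per joint type: revolute=1, prismatic=1, spherical=3, fixed=0
DOF = 2*1 + 1*3 + 1*0
DOF = 5

5


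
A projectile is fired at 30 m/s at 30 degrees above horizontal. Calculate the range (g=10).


Given: v0 = 30 m/s, theta = 30 deg, g = 10 m/s^2
sin(2*30) = sin(60) = sqrt(3)/2
Using R = v0^2 * sin(2*theta) / g
R = 30^2 * (sqrt(3)/2) / 10
R = 900 * sqrt(3) / 20
R = 45*sqrt(3) m

45*sqrt(3) m


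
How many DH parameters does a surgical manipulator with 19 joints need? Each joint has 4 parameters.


Given: 19 joints, 4 DH parameters per joint (d, theta, a, alpha)
Total DH parameters = number_of_joints * 4
Total = 19 * 4
Total = 76

76


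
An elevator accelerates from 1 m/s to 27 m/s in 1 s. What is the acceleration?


Given: initial velocity v0 = 1 m/s, final velocity v = 27 m/s, time t = 1 s
Using a = (v - v0) / t
a = (27 - 1) / 1
a = 26 / 1
a = 26 m/s^2

26 m/s^2


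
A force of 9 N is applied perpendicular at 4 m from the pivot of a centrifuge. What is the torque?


Given: F = 9 N, r = 4 m, angle = 90 deg (perpendicular)
Using tau = F * r * sin(90)
sin(90) = 1
tau = 9 * 4 * 1
tau = 36 Nm

36 Nm


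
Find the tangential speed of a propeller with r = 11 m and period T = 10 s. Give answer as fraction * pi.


Given: radius r = 11 m, period T = 10 s
Using v = 2*pi*r / T
v = 2*pi*11 / 10
v = 22*pi / 10
v = 11/5*pi m/s

11/5*pi m/s


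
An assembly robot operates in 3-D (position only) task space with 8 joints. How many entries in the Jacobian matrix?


Given: task space dimension = 3, joints = 8
Jacobian is a 3 x 8 matrix
Total entries = rows * columns
Total = 3 * 8
Total = 24

24


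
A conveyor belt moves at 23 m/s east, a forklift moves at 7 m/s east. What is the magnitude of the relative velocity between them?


Given: v_A = 23 m/s east, v_B = 7 m/s east
Both move in the same direction; relative speed = |v_A - v_B|
|23 - 7| = |16|
= 16 m/s

16 m/s


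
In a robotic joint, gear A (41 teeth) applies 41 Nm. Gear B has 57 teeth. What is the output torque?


Given: N1 = 41, N2 = 57, T1 = 41 Nm
Using T2/T1 = N2/N1
T2 = T1 * N2 / N1
T2 = 41 * 57 / 41
T2 = 2337 / 41
T2 = 57 Nm

57 Nm


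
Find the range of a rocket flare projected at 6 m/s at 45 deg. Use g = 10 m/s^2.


Given: v0 = 6 m/s, theta = 45 deg, g = 10 m/s^2
sin(2*45) = sin(90) = 1
Using R = v0^2 * sin(2*theta) / g
R = 6^2 * 1 / 10
R = 36 / 10
R = 18/5 m

18/5 m


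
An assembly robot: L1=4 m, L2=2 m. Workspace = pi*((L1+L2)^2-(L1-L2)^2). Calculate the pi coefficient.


Given: L1 = 4, L2 = 2
(L1+L2)^2 = (6)^2 = 36
(L1-L2)^2 = (2)^2 = 4
Difference = 36 - 4 = 32
This equals 4*L1*L2 = 4*4*2 = 32
Workspace area = 32*pi

32


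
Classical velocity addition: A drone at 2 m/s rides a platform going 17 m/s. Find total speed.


Given: object velocity = 2 m/s, platform velocity = 17 m/s (same direction)
Using classical velocity addition: v_total = v_object + v_platform
v_total = 2 + 17
v_total = 19 m/s

19 m/s


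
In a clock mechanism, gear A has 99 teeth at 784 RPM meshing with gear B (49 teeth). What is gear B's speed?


Given: N1 = 99 teeth, w1 = 784 RPM, N2 = 49 teeth
Using N1*w1 = N2*w2
w2 = N1*w1 / N2
w2 = 99*784 / 49
w2 = 77616 / 49
w2 = 1584 RPM

1584 RPM


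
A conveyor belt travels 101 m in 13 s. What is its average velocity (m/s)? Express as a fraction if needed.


Given: distance d = 101 m, time t = 13 s
Using v = d / t
v = 101 / 13
v = 101/13 m/s

101/13 m/s


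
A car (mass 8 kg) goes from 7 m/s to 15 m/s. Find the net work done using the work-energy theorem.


Given: m = 8 kg, v0 = 7 m/s, v = 15 m/s
Using W = (1/2)*m*(v^2 - v0^2)
v^2 = 15^2 = 225
v0^2 = 7^2 = 49
v^2 - v0^2 = 225 - 49 = 176
W = (1/2)*8*176 = 704 J

704 J


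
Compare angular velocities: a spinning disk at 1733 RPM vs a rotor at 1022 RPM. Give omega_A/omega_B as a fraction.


Given: RPM_A = 1733, RPM_B = 1022
omega = 2*pi*RPM/60, so omega_A/omega_B = RPM_A / RPM_B
omega_A/omega_B = 1733 / 1022
omega_A/omega_B = 1733/1022

1733/1022


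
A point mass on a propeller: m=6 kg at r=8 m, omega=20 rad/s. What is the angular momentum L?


Given: m = 6 kg, r = 8 m, omega = 20 rad/s
For a point mass: I = m*r^2
I = 6*8^2 = 6*64 = 384
L = I*omega = 384*20
L = 7680 kg*m^2/s

7680 kg*m^2/s


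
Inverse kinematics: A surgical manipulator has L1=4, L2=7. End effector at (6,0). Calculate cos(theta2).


Given: L1 = 4, L2 = 7, target (x, y) = (6, 0)
Using cos(theta2) = (x^2 + y^2 - L1^2 - L2^2) / (2*L1*L2)
x^2 + y^2 = 6^2 + 0 = 36
L1^2 + L2^2 = 16 + 49 = 65
Numerator = 36 - 65 = -29
Denominator = 2*4*7 = 56
cos(theta2) = -29/56 = -29/56

-29/56


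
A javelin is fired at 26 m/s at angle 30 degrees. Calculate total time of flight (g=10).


Given: v0 = 26 m/s, theta = 30 deg, g = 10 m/s^2
sin(30) = 1/2
Using T = 2*v0*sin(theta) / g
T = 2*26*1/2 / 10
T = 26 / 10
T = 13/5 s

13/5 s


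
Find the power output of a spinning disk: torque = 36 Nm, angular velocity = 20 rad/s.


Given: tau = 36 Nm, omega = 20 rad/s
Using P = tau * omega
P = 36 * 20
P = 720 W

720 W


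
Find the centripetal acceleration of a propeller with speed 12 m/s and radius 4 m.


Given: v = 12 m/s, r = 4 m
Using a_c = v^2 / r
a_c = 12^2 / 4
a_c = 144 / 4
a_c = 36 m/s^2

36 m/s^2


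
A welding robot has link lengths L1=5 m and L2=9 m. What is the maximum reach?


Given: L1 = 5 m, L2 = 9 m
For a 2-link planar arm, max reach = L1 + L2 (fully extended)
Max reach = 5 + 9
Max reach = 14 m

14 m


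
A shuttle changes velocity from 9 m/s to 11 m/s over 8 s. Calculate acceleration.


Given: initial velocity v0 = 9 m/s, final velocity v = 11 m/s, time t = 8 s
Using a = (v - v0) / t
a = (11 - 9) / 8
a = 2 / 8
a = 1/4 m/s^2

1/4 m/s^2


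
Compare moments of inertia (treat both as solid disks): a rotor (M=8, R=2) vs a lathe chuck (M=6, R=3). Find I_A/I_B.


Given: M1=8 kg, R1=2 m, M2=6 kg, R2=3 m
For a disk: I = (1/2)*M*R^2, so I_A/I_B = (M1*R1^2)/(M2*R2^2)
M1*R1^2 = 8*4 = 32
M2*R2^2 = 6*9 = 54
I_A/I_B = 32/54 = 16/27

16/27


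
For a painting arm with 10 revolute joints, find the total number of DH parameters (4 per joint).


Given: 10 joints, 4 DH parameters per joint (d, theta, a, alpha)
Total DH parameters = number_of_joints * 4
Total = 10 * 4
Total = 40

40


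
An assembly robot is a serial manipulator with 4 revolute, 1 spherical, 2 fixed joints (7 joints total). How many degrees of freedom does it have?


Given: serial robot with 4 revolute, 1 spherical, 2 fixed joints
DOF contribution per joint type: revolute=1, prismatic=1, spherical=3, fixed=0
DOF = 4*1 + 1*3 + 2*0
DOF = 7

7


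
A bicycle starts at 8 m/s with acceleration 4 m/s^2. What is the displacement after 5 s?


Given: v0 = 8 m/s, a = 4 m/s^2, t = 5 s
Using s = v0*t + (1/2)*a*t^2
s = 8*5 + (1/2)*4*5^2
s = 40 + (1/2)*100
s = 40 + 50
s = 90

90 m


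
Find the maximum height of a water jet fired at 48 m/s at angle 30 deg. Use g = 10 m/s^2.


Given: v0 = 48 m/s, theta = 30 deg, g = 10 m/s^2
sin^2(30) = 1/4
Using H = v0^2 * sin^2(theta) / (2*g)
H = 48^2 * 1/4 / (2*10)
H = 2304 * 1/4 / 20
H = 576 / 20
H = 144/5 m

144/5 m


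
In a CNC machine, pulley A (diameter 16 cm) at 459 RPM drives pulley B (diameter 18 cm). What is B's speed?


Given: D1 = 16 cm, w1 = 459 RPM, D2 = 18 cm
Using D1*w1 = D2*w2
w2 = D1*w1 / D2
w2 = 16*459 / 18
w2 = 7344 / 18
w2 = 408 RPM

408 RPM


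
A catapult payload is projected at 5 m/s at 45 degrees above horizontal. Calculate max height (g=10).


Given: v0 = 5 m/s, theta = 45 deg, g = 10 m/s^2
sin^2(45) = 1/2
Using H = v0^2 * sin^2(theta) / (2*g)
H = 5^2 * 1/2 / (2*10)
H = 25 * 1/2 / 20
H = 25/2 / 20
H = 5/8 m

5/8 m


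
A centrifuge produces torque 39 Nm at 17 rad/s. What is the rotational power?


Given: tau = 39 Nm, omega = 17 rad/s
Using P = tau * omega
P = 39 * 17
P = 663 W

663 W


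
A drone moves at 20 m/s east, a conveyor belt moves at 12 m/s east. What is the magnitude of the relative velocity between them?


Given: v_A = 20 m/s east, v_B = 12 m/s east
Both move in the same direction; relative speed = |v_A - v_B|
|20 - 12| = |8|
= 8 m/s

8 m/s


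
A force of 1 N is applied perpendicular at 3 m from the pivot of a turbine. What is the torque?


Given: F = 1 N, r = 3 m, angle = 90 deg (perpendicular)
Using tau = F * r * sin(90)
sin(90) = 1
tau = 1 * 3 * 1
tau = 3 Nm

3 Nm


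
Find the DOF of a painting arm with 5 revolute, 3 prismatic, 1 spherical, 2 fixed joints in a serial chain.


Given: serial robot with 5 revolute, 3 prismatic, 1 spherical, 2 fixed joints
DOF contribution per joint type: revolute=1, prismatic=1, spherical=3, fixed=0
DOF = 5*1 + 3*1 + 1*3 + 2*0
DOF = 11

11


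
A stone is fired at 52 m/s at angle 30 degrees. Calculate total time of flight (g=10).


Given: v0 = 52 m/s, theta = 30 deg, g = 10 m/s^2
sin(30) = 1/2
Using T = 2*v0*sin(theta) / g
T = 2*52*1/2 / 10
T = 52 / 10
T = 26/5 s

26/5 s


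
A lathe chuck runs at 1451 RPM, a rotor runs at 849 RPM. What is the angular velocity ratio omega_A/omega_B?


Given: RPM_A = 1451, RPM_B = 849
omega = 2*pi*RPM/60, so omega_A/omega_B = RPM_A / RPM_B
omega_A/omega_B = 1451 / 849
omega_A/omega_B = 1451/849

1451/849


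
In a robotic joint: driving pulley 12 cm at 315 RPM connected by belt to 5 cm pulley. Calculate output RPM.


Given: D1 = 12 cm, w1 = 315 RPM, D2 = 5 cm
Using D1*w1 = D2*w2
w2 = D1*w1 / D2
w2 = 12*315 / 5
w2 = 3780 / 5
w2 = 756 RPM

756 RPM


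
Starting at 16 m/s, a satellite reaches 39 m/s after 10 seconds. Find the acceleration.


Given: initial velocity v0 = 16 m/s, final velocity v = 39 m/s, time t = 10 s
Using a = (v - v0) / t
a = (39 - 16) / 10
a = 23 / 10
a = 23/10 m/s^2

23/10 m/s^2


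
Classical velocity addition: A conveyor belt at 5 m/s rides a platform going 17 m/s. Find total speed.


Given: object velocity = 5 m/s, platform velocity = 17 m/s (same direction)
Using classical velocity addition: v_total = v_object + v_platform
v_total = 5 + 17
v_total = 22 m/s

22 m/s


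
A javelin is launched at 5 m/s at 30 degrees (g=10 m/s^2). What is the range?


Given: v0 = 5 m/s, theta = 30 deg, g = 10 m/s^2
sin(2*30) = sin(60) = sqrt(3)/2
Using R = v0^2 * sin(2*theta) / g
R = 5^2 * (sqrt(3)/2) / 10
R = 25 * sqrt(3) / 20
R = 5/4*sqrt(3) m

5/4*sqrt(3) m


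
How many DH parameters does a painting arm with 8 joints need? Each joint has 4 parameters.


Given: 8 joints, 4 DH parameters per joint (d, theta, a, alpha)
Total DH parameters = number_of_joints * 4
Total = 8 * 4
Total = 32

32


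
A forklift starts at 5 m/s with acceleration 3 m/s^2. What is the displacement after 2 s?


Given: v0 = 5 m/s, a = 3 m/s^2, t = 2 s
Using s = v0*t + (1/2)*a*t^2
s = 5*2 + (1/2)*3*2^2
s = 10 + (1/2)*12
s = 10 + 6
s = 16

16 m


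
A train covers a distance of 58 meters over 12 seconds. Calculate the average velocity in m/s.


Given: distance d = 58 m, time t = 12 s
Using v = d / t
v = 58 / 12
v = 29/6 m/s

29/6 m/s


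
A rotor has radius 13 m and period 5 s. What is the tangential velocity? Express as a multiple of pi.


Given: radius r = 13 m, period T = 5 s
Using v = 2*pi*r / T
v = 2*pi*13 / 5
v = 26*pi / 5
v = 26/5*pi m/s

26/5*pi m/s


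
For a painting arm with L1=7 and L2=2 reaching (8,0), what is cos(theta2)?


Given: L1 = 7, L2 = 2, target (x, y) = (8, 0)
Using cos(theta2) = (x^2 + y^2 - L1^2 - L2^2) / (2*L1*L2)
x^2 + y^2 = 8^2 + 0 = 64
L1^2 + L2^2 = 49 + 4 = 53
Numerator = 64 - 53 = 11
Denominator = 2*7*2 = 28
cos(theta2) = 11/28 = 11/28

11/28


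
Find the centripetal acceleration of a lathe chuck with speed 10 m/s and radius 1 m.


Given: v = 10 m/s, r = 1 m
Using a_c = v^2 / r
a_c = 10^2 / 1
a_c = 100 / 1
a_c = 100 m/s^2

100 m/s^2


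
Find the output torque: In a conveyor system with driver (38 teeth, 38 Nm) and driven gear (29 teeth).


Given: N1 = 38, N2 = 29, T1 = 38 Nm
Using T2/T1 = N2/N1
T2 = T1 * N2 / N1
T2 = 38 * 29 / 38
T2 = 1102 / 38
T2 = 29 Nm

29 Nm


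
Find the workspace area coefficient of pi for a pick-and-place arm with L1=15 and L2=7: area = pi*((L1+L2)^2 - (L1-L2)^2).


Given: L1 = 15, L2 = 7
(L1+L2)^2 = (22)^2 = 484
(L1-L2)^2 = (8)^2 = 64
Difference = 484 - 64 = 420
This equals 4*L1*L2 = 4*15*7 = 420
Workspace area = 420*pi

420


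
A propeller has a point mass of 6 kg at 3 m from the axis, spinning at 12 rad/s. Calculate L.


Given: m = 6 kg, r = 3 m, omega = 12 rad/s
For a point mass: I = m*r^2
I = 6*3^2 = 6*9 = 54
L = I*omega = 54*12
L = 648 kg*m^2/s

648 kg*m^2/s


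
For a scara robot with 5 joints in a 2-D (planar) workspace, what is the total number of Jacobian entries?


Given: task space dimension = 2, joints = 5
Jacobian is a 2 x 5 matrix
Total entries = rows * columns
Total = 2 * 5
Total = 10

10


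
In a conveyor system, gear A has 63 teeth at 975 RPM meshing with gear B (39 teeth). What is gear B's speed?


Given: N1 = 63 teeth, w1 = 975 RPM, N2 = 39 teeth
Using N1*w1 = N2*w2
w2 = N1*w1 / N2
w2 = 63*975 / 39
w2 = 61425 / 39
w2 = 1575 RPM

1575 RPM


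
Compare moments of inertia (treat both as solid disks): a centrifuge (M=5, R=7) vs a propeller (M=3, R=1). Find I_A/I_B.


Given: M1=5 kg, R1=7 m, M2=3 kg, R2=1 m
For a disk: I = (1/2)*M*R^2, so I_A/I_B = (M1*R1^2)/(M2*R2^2)
M1*R1^2 = 5*49 = 245
M2*R2^2 = 3*1 = 3
I_A/I_B = 245/3 = 245/3

245/3


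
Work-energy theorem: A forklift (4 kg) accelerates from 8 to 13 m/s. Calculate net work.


Given: m = 4 kg, v0 = 8 m/s, v = 13 m/s
Using W = (1/2)*m*(v^2 - v0^2)
v^2 = 13^2 = 169
v0^2 = 8^2 = 64
v^2 - v0^2 = 169 - 64 = 105
W = (1/2)*4*105 = 210 J

210 J


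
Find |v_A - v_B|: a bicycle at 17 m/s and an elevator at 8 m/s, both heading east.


Given: v_A = 17 m/s east, v_B = 8 m/s east
Both move in the same direction; relative speed = |v_A - v_B|
|17 - 8| = |9|
= 9 m/s

9 m/s


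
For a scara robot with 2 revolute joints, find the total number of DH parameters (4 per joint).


Given: 2 joints, 4 DH parameters per joint (d, theta, a, alpha)
Total DH parameters = number_of_joints * 4
Total = 2 * 4
Total = 8

8


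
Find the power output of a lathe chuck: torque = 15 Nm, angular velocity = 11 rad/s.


Given: tau = 15 Nm, omega = 11 rad/s
Using P = tau * omega
P = 15 * 11
P = 165 W

165 W


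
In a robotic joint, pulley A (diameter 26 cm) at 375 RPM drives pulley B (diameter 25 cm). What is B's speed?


Given: D1 = 26 cm, w1 = 375 RPM, D2 = 25 cm
Using D1*w1 = D2*w2
w2 = D1*w1 / D2
w2 = 26*375 / 25
w2 = 9750 / 25
w2 = 390 RPM

390 RPM


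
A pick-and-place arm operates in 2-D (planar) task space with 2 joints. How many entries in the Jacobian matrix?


Given: task space dimension = 2, joints = 2
Jacobian is a 2 x 2 matrix
Total entries = rows * columns
Total = 2 * 2
Total = 4

4


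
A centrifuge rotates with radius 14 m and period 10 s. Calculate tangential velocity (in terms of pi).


Given: radius r = 14 m, period T = 10 s
Using v = 2*pi*r / T
v = 2*pi*14 / 10
v = 28*pi / 10
v = 14/5*pi m/s

14/5*pi m/s


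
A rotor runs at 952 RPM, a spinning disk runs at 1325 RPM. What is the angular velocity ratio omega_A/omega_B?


Given: RPM_A = 952, RPM_B = 1325
omega = 2*pi*RPM/60, so omega_A/omega_B = RPM_A / RPM_B
omega_A/omega_B = 952 / 1325
omega_A/omega_B = 952/1325

952/1325


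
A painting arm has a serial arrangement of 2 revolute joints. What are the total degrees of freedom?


Given: serial robot with 2 revolute joints
DOF contribution per joint type: revolute=1, prismatic=1, spherical=3, fixed=0
DOF = 2*1
DOF = 2

2


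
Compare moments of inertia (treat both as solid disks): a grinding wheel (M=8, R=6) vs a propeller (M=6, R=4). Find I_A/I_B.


Given: M1=8 kg, R1=6 m, M2=6 kg, R2=4 m
For a disk: I = (1/2)*M*R^2, so I_A/I_B = (M1*R1^2)/(M2*R2^2)
M1*R1^2 = 8*36 = 288
M2*R2^2 = 6*16 = 96
I_A/I_B = 288/96 = 3

3


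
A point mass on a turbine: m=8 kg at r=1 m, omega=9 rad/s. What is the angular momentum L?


Given: m = 8 kg, r = 1 m, omega = 9 rad/s
For a point mass: I = m*r^2
I = 8*1^2 = 8*1 = 8
L = I*omega = 8*9
L = 72 kg*m^2/s

72 kg*m^2/s


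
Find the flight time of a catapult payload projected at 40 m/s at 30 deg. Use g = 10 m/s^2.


Given: v0 = 40 m/s, theta = 30 deg, g = 10 m/s^2
sin(30) = 1/2
Using T = 2*v0*sin(theta) / g
T = 2*40*1/2 / 10
T = 40 / 10
T = 4 s

4 s


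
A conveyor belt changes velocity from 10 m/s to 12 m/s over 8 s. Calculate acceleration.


Given: initial velocity v0 = 10 m/s, final velocity v = 12 m/s, time t = 8 s
Using a = (v - v0) / t
a = (12 - 10) / 8
a = 2 / 8
a = 1/4 m/s^2

1/4 m/s^2


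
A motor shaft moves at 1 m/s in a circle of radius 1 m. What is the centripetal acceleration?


Given: v = 1 m/s, r = 1 m
Using a_c = v^2 / r
a_c = 1^2 / 1
a_c = 1 / 1
a_c = 1 m/s^2

1 m/s^2


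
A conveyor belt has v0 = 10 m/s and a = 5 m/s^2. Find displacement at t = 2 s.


Given: v0 = 10 m/s, a = 5 m/s^2, t = 2 s
Using s = v0*t + (1/2)*a*t^2
s = 10*2 + (1/2)*5*2^2
s = 20 + (1/2)*20
s = 20 + 10
s = 30

30 m


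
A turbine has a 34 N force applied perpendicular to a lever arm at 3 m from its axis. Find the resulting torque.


Given: F = 34 N, r = 3 m, angle = 90 deg (perpendicular)
Using tau = F * r * sin(90)
sin(90) = 1
tau = 34 * 3 * 1
tau = 102 Nm

102 Nm


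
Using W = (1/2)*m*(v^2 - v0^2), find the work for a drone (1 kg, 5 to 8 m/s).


Given: m = 1 kg, v0 = 5 m/s, v = 8 m/s
Using W = (1/2)*m*(v^2 - v0^2)
v^2 = 8^2 = 64
v0^2 = 5^2 = 25
v^2 - v0^2 = 64 - 25 = 39
W = (1/2)*1*39 = 39/2 J

39/2 J


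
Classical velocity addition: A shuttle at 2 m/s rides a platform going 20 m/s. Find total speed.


Given: object velocity = 2 m/s, platform velocity = 20 m/s (same direction)
Using classical velocity addition: v_total = v_object + v_platform
v_total = 2 + 20
v_total = 22 m/s

22 m/s


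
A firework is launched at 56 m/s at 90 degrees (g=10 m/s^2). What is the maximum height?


Given: v0 = 56 m/s, theta = 90 deg, g = 10 m/s^2
sin^2(90) = 1
Using H = v0^2 * sin^2(theta) / (2*g)
H = 56^2 * 1 / (2*10)
H = 3136 * 1 / 20
H = 3136 / 20
H = 784/5 m

784/5 m


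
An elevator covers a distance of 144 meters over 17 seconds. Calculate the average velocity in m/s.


Given: distance d = 144 m, time t = 17 s
Using v = d / t
v = 144 / 17
v = 144/17 m/s

144/17 m/s


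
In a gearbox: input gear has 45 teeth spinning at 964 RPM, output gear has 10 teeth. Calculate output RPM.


Given: N1 = 45 teeth, w1 = 964 RPM, N2 = 10 teeth
Using N1*w1 = N2*w2
w2 = N1*w1 / N2
w2 = 45*964 / 10
w2 = 43380 / 10
w2 = 4338 RPM

4338 RPM


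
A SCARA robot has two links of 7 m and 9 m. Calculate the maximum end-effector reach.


Given: L1 = 7 m, L2 = 9 m
For a 2-link planar arm, max reach = L1 + L2 (fully extended)
Max reach = 7 + 9
Max reach = 16 m

16 m


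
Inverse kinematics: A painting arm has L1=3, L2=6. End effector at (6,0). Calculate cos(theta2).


Given: L1 = 3, L2 = 6, target (x, y) = (6, 0)
Using cos(theta2) = (x^2 + y^2 - L1^2 - L2^2) / (2*L1*L2)
x^2 + y^2 = 6^2 + 0 = 36
L1^2 + L2^2 = 9 + 36 = 45
Numerator = 36 - 45 = -9
Denominator = 2*3*6 = 36
cos(theta2) = -9/36 = -1/4

-1/4


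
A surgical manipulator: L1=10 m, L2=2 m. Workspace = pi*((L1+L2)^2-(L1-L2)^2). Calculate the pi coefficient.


Given: L1 = 10, L2 = 2
(L1+L2)^2 = (12)^2 = 144
(L1-L2)^2 = (8)^2 = 64
Difference = 144 - 64 = 80
This equals 4*L1*L2 = 4*10*2 = 80
Workspace area = 80*pi

80


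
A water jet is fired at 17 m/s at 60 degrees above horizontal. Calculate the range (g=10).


Given: v0 = 17 m/s, theta = 60 deg, g = 10 m/s^2
sin(2*60) = sin(120) = sqrt(3)/2
Using R = v0^2 * sin(2*theta) / g
R = 17^2 * (sqrt(3)/2) / 10
R = 289 * sqrt(3) / 20
R = 289/20*sqrt(3) m

289/20*sqrt(3) m


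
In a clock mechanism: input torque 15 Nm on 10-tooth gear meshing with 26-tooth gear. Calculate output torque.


Given: N1 = 10, N2 = 26, T1 = 15 Nm
Using T2/T1 = N2/N1
T2 = T1 * N2 / N1
T2 = 15 * 26 / 10
T2 = 390 / 10
T2 = 39 Nm

39 Nm


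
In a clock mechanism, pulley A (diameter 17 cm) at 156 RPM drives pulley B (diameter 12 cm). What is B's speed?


Given: D1 = 17 cm, w1 = 156 RPM, D2 = 12 cm
Using D1*w1 = D2*w2
w2 = D1*w1 / D2
w2 = 17*156 / 12
w2 = 2652 / 12
w2 = 221 RPM

221 RPM


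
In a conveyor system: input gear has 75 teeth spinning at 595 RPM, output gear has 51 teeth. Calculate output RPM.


Given: N1 = 75 teeth, w1 = 595 RPM, N2 = 51 teeth
Using N1*w1 = N2*w2
w2 = N1*w1 / N2
w2 = 75*595 / 51
w2 = 44625 / 51
w2 = 875 RPM

875 RPM


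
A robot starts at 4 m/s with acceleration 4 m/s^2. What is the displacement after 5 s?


Given: v0 = 4 m/s, a = 4 m/s^2, t = 5 s
Using s = v0*t + (1/2)*a*t^2
s = 4*5 + (1/2)*4*5^2
s = 20 + (1/2)*100
s = 20 + 50
s = 70

70 m


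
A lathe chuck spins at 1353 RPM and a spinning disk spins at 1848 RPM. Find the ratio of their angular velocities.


Given: RPM_A = 1353, RPM_B = 1848
omega = 2*pi*RPM/60, so omega_A/omega_B = RPM_A / RPM_B
omega_A/omega_B = 1353 / 1848
omega_A/omega_B = 41/56

41/56


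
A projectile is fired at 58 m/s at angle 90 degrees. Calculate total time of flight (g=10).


Given: v0 = 58 m/s, theta = 90 deg, g = 10 m/s^2
sin(90) = 1
Using T = 2*v0*sin(theta) / g
T = 2*58*1 / 10
T = 116 / 10
T = 58/5 s

58/5 s


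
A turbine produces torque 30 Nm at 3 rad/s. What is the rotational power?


Given: tau = 30 Nm, omega = 3 rad/s
Using P = tau * omega
P = 30 * 3
P = 90 W

90 W


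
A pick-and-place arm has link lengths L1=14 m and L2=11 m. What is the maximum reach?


Given: L1 = 14 m, L2 = 11 m
For a 2-link planar arm, max reach = L1 + L2 (fully extended)
Max reach = 14 + 11
Max reach = 25 m

25 m


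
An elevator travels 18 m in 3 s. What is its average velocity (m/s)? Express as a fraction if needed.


Given: distance d = 18 m, time t = 3 s
Using v = d / t
v = 18 / 3
v = 6 m/s

6 m/s


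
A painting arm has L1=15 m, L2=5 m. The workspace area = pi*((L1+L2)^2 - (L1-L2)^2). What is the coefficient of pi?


Given: L1 = 15, L2 = 5
(L1+L2)^2 = (20)^2 = 400
(L1-L2)^2 = (10)^2 = 100
Difference = 400 - 100 = 300
This equals 4*L1*L2 = 4*15*5 = 300
Workspace area = 300*pi

300


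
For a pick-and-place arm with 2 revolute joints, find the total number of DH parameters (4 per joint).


Given: 2 joints, 4 DH parameters per joint (d, theta, a, alpha)
Total DH parameters = number_of_joints * 4
Total = 2 * 4
Total = 8

8


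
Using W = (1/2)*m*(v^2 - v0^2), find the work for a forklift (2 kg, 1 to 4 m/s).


Given: m = 2 kg, v0 = 1 m/s, v = 4 m/s
Using W = (1/2)*m*(v^2 - v0^2)
v^2 = 4^2 = 16
v0^2 = 1^2 = 1
v^2 - v0^2 = 16 - 1 = 15
W = (1/2)*2*15 = 15 J

15 J


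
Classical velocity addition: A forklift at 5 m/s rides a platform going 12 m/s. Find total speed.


Given: object velocity = 5 m/s, platform velocity = 12 m/s (same direction)
Using classical velocity addition: v_total = v_object + v_platform
v_total = 5 + 12
v_total = 17 m/s

17 m/s


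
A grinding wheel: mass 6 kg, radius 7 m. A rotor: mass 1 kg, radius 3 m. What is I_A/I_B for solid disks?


Given: M1=6 kg, R1=7 m, M2=1 kg, R2=3 m
For a disk: I = (1/2)*M*R^2, so I_A/I_B = (M1*R1^2)/(M2*R2^2)
M1*R1^2 = 6*49 = 294
M2*R2^2 = 1*9 = 9
I_A/I_B = 294/9 = 98/3

98/3


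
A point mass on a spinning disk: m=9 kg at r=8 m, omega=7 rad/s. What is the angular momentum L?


Given: m = 9 kg, r = 8 m, omega = 7 rad/s
For a point mass: I = m*r^2
I = 9*8^2 = 9*64 = 576
L = I*omega = 576*7
L = 4032 kg*m^2/s

4032 kg*m^2/s


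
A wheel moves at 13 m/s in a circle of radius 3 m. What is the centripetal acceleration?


Given: v = 13 m/s, r = 3 m
Using a_c = v^2 / r
a_c = 13^2 / 3
a_c = 169 / 3
a_c = 169/3 m/s^2

169/3 m/s^2


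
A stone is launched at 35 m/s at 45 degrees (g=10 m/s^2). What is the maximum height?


Given: v0 = 35 m/s, theta = 45 deg, g = 10 m/s^2
sin^2(45) = 1/2
Using H = v0^2 * sin^2(theta) / (2*g)
H = 35^2 * 1/2 / (2*10)
H = 1225 * 1/2 / 20
H = 1225/2 / 20
H = 245/8 m

245/8 m


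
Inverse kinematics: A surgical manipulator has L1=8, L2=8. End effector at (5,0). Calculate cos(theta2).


Given: L1 = 8, L2 = 8, target (x, y) = (5, 0)
Using cos(theta2) = (x^2 + y^2 - L1^2 - L2^2) / (2*L1*L2)
x^2 + y^2 = 5^2 + 0 = 25
L1^2 + L2^2 = 64 + 64 = 128
Numerator = 25 - 128 = -103
Denominator = 2*8*8 = 128
cos(theta2) = -103/128 = -103/128

-103/128


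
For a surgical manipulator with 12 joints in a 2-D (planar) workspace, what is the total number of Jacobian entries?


Given: task space dimension = 2, joints = 12
Jacobian is a 2 x 12 matrix
Total entries = rows * columns
Total = 2 * 12
Total = 24

24


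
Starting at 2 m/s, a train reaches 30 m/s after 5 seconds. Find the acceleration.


Given: initial velocity v0 = 2 m/s, final velocity v = 30 m/s, time t = 5 s
Using a = (v - v0) / t
a = (30 - 2) / 5
a = 28 / 5
a = 28/5 m/s^2

28/5 m/s^2


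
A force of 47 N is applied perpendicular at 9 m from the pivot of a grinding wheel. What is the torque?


Given: F = 47 N, r = 9 m, angle = 90 deg (perpendicular)
Using tau = F * r * sin(90)
sin(90) = 1
tau = 47 * 9 * 1
tau = 423 Nm

423 Nm


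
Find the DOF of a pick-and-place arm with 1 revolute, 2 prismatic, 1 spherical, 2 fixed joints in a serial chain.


Given: serial robot with 1 revolute, 2 prismatic, 1 spherical, 2 fixed joints
DOF contribution per joint type: revolute=1, prismatic=1, spherical=3, fixed=0
DOF = 1*1 + 2*1 + 1*3 + 2*0
DOF = 6

6


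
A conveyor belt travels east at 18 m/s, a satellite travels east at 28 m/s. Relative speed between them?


Given: v_A = 18 m/s east, v_B = 28 m/s east
Both move in the same direction; relative speed = |v_A - v_B|
|18 - 28| = |-10|
= 10 m/s

10 m/s


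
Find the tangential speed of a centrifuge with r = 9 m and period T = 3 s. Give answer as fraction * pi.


Given: radius r = 9 m, period T = 3 s
Using v = 2*pi*r / T
v = 2*pi*9 / 3
v = 18*pi / 3
v = 6*pi m/s

6*pi m/s


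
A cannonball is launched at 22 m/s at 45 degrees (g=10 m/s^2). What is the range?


Given: v0 = 22 m/s, theta = 45 deg, g = 10 m/s^2
sin(2*45) = sin(90) = 1
Using R = v0^2 * sin(2*theta) / g
R = 22^2 * 1 / 10
R = 484 / 10
R = 242/5 m

242/5 m


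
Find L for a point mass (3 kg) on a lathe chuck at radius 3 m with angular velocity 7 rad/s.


Given: m = 3 kg, r = 3 m, omega = 7 rad/s
For a point mass: I = m*r^2
I = 3*3^2 = 3*9 = 27
L = I*omega = 27*7
L = 189 kg*m^2/s

189 kg*m^2/s


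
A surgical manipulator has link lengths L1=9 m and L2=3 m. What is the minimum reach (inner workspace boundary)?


Given: L1 = 9 m, L2 = 3 m
For a 2-link planar arm, min reach = |L1 - L2| (second link folded back)
Min reach = |9 - 3|
Min reach = 6 m

6 m


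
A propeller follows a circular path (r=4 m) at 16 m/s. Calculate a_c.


Given: v = 16 m/s, r = 4 m
Using a_c = v^2 / r
a_c = 16^2 / 4
a_c = 256 / 4
a_c = 64 m/s^2

64 m/s^2


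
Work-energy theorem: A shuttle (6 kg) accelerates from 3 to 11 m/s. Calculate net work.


Given: m = 6 kg, v0 = 3 m/s, v = 11 m/s
Using W = (1/2)*m*(v^2 - v0^2)
v^2 = 11^2 = 121
v0^2 = 3^2 = 9
v^2 - v0^2 = 121 - 9 = 112
W = (1/2)*6*112 = 336 J

336 J


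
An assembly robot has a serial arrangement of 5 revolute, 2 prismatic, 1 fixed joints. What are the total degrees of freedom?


Given: serial robot with 5 revolute, 2 prismatic, 1 fixed joints
DOF contribution per joint type: revolute=1, prismatic=1, spherical=3, fixed=0
DOF = 5*1 + 2*1 + 1*0
DOF = 7

7


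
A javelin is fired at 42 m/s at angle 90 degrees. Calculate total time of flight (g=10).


Given: v0 = 42 m/s, theta = 90 deg, g = 10 m/s^2
sin(90) = 1
Using T = 2*v0*sin(theta) / g
T = 2*42*1 / 10
T = 84 / 10
T = 42/5 s

42/5 s


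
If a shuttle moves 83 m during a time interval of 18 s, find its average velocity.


Given: distance d = 83 m, time t = 18 s
Using v = d / t
v = 83 / 18
v = 83/18 m/s

83/18 m/s


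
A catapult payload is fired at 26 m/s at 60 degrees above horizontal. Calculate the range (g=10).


Given: v0 = 26 m/s, theta = 60 deg, g = 10 m/s^2
sin(2*60) = sin(120) = sqrt(3)/2
Using R = v0^2 * sin(2*theta) / g
R = 26^2 * (sqrt(3)/2) / 10
R = 676 * sqrt(3) / 20
R = 169/5*sqrt(3) m

169/5*sqrt(3) m


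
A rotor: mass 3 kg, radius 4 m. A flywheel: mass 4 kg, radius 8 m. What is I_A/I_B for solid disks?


Given: M1=3 kg, R1=4 m, M2=4 kg, R2=8 m
For a disk: I = (1/2)*M*R^2, so I_A/I_B = (M1*R1^2)/(M2*R2^2)
M1*R1^2 = 3*16 = 48
M2*R2^2 = 4*64 = 256
I_A/I_B = 48/256 = 3/16

3/16


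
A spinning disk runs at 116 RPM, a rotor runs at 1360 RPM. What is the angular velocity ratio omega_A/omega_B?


Given: RPM_A = 116, RPM_B = 1360
omega = 2*pi*RPM/60, so omega_A/omega_B = RPM_A / RPM_B
omega_A/omega_B = 116 / 1360
omega_A/omega_B = 29/340

29/340


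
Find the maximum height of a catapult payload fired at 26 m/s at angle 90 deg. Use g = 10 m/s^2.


Given: v0 = 26 m/s, theta = 90 deg, g = 10 m/s^2
sin^2(90) = 1
Using H = v0^2 * sin^2(theta) / (2*g)
H = 26^2 * 1 / (2*10)
H = 676 * 1 / 20
H = 676 / 20
H = 169/5 m

169/5 m


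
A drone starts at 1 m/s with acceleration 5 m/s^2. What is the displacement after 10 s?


Given: v0 = 1 m/s, a = 5 m/s^2, t = 10 s
Using s = v0*t + (1/2)*a*t^2
s = 1*10 + (1/2)*5*10^2
s = 10 + (1/2)*500
s = 10 + 250
s = 260

260 m


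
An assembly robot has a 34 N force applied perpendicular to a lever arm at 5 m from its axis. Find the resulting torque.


Given: F = 34 N, r = 5 m, angle = 90 deg (perpendicular)
Using tau = F * r * sin(90)
sin(90) = 1
tau = 34 * 5 * 1
tau = 170 Nm

170 Nm


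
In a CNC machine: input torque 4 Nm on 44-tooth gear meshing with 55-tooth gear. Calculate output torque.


Given: N1 = 44, N2 = 55, T1 = 4 Nm
Using T2/T1 = N2/N1
T2 = T1 * N2 / N1
T2 = 4 * 55 / 44
T2 = 220 / 44
T2 = 5 Nm

5 Nm


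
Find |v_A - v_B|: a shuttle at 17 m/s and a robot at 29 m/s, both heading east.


Given: v_A = 17 m/s east, v_B = 29 m/s east
Both move in the same direction; relative speed = |v_A - v_B|
|17 - 29| = |-12|
= 12 m/s

12 m/s


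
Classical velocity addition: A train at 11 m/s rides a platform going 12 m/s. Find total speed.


Given: object velocity = 11 m/s, platform velocity = 12 m/s (same direction)
Using classical velocity addition: v_total = v_object + v_platform
v_total = 11 + 12
v_total = 23 m/s

23 m/s


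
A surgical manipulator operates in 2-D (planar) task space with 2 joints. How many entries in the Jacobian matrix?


Given: task space dimension = 2, joints = 2
Jacobian is a 2 x 2 matrix
Total entries = rows * columns
Total = 2 * 2
Total = 4

4


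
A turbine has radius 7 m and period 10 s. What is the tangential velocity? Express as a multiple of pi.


Given: radius r = 7 m, period T = 10 s
Using v = 2*pi*r / T
v = 2*pi*7 / 10
v = 14*pi / 10
v = 7/5*pi m/s

7/5*pi m/s


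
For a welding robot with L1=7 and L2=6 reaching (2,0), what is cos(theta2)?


Given: L1 = 7, L2 = 6, target (x, y) = (2, 0)
Using cos(theta2) = (x^2 + y^2 - L1^2 - L2^2) / (2*L1*L2)
x^2 + y^2 = 2^2 + 0 = 4
L1^2 + L2^2 = 49 + 36 = 85
Numerator = 4 - 85 = -81
Denominator = 2*7*6 = 84
cos(theta2) = -81/84 = -27/28

-27/28


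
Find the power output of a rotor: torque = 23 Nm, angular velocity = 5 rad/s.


Given: tau = 23 Nm, omega = 5 rad/s
Using P = tau * omega
P = 23 * 5
P = 115 W

115 W


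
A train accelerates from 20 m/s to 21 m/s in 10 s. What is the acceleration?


Given: initial velocity v0 = 20 m/s, final velocity v = 21 m/s, time t = 10 s
Using a = (v - v0) / t
a = (21 - 20) / 10
a = 1 / 10
a = 1/10 m/s^2

1/10 m/s^2


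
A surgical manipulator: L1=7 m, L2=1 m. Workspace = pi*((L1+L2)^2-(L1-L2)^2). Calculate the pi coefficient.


Given: L1 = 7, L2 = 1
(L1+L2)^2 = (8)^2 = 64
(L1-L2)^2 = (6)^2 = 36
Difference = 64 - 36 = 28
This equals 4*L1*L2 = 4*7*1 = 28
Workspace area = 28*pi

28


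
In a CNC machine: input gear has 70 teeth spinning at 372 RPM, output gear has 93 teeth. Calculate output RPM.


Given: N1 = 70 teeth, w1 = 372 RPM, N2 = 93 teeth
Using N1*w1 = N2*w2
w2 = N1*w1 / N2
w2 = 70*372 / 93
w2 = 26040 / 93
w2 = 280 RPM

280 RPM


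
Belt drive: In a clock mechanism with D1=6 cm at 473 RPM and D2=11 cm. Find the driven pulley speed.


Given: D1 = 6 cm, w1 = 473 RPM, D2 = 11 cm
Using D1*w1 = D2*w2
w2 = D1*w1 / D2
w2 = 6*473 / 11
w2 = 2838 / 11
w2 = 258 RPM

258 RPM


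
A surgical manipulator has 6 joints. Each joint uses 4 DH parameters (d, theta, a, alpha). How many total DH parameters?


Given: 6 joints, 4 DH parameters per joint (d, theta, a, alpha)
Total DH parameters = number_of_joints * 4
Total = 6 * 4
Total = 24

24


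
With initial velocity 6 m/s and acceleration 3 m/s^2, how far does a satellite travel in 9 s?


Given: v0 = 6 m/s, a = 3 m/s^2, t = 9 s
Using s = v0*t + (1/2)*a*t^2
s = 6*9 + (1/2)*3*9^2
s = 54 + (1/2)*243
s = 54 + 243/2
s = 351/2

351/2 m


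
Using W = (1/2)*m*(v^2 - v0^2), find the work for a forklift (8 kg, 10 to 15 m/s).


Given: m = 8 kg, v0 = 10 m/s, v = 15 m/s
Using W = (1/2)*m*(v^2 - v0^2)
v^2 = 15^2 = 225
v0^2 = 10^2 = 100
v^2 - v0^2 = 225 - 100 = 125
W = (1/2)*8*125 = 500 J

500 J


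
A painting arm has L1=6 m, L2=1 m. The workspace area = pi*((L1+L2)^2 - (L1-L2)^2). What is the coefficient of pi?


Given: L1 = 6, L2 = 1
(L1+L2)^2 = (7)^2 = 49
(L1-L2)^2 = (5)^2 = 25
Difference = 49 - 25 = 24
This equals 4*L1*L2 = 4*6*1 = 24
Workspace area = 24*pi

24


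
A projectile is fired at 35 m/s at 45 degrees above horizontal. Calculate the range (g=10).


Given: v0 = 35 m/s, theta = 45 deg, g = 10 m/s^2
sin(2*45) = sin(90) = 1
Using R = v0^2 * sin(2*theta) / g
R = 35^2 * 1 / 10
R = 1225 / 10
R = 245/2 m

245/2 m


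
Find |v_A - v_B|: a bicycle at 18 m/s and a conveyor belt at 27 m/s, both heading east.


Given: v_A = 18 m/s east, v_B = 27 m/s east
Both move in the same direction; relative speed = |v_A - v_B|
|18 - 27| = |-9|
= 9 m/s

9 m/s


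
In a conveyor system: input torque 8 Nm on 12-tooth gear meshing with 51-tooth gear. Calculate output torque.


Given: N1 = 12, N2 = 51, T1 = 8 Nm
Using T2/T1 = N2/N1
T2 = T1 * N2 / N1
T2 = 8 * 51 / 12
T2 = 408 / 12
T2 = 34 Nm

34 Nm


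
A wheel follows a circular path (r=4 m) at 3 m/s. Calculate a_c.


Given: v = 3 m/s, r = 4 m
Using a_c = v^2 / r
a_c = 3^2 / 4
a_c = 9 / 4
a_c = 9/4 m/s^2

9/4 m/s^2


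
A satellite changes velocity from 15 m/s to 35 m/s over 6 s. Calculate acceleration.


Given: initial velocity v0 = 15 m/s, final velocity v = 35 m/s, time t = 6 s
Using a = (v - v0) / t
a = (35 - 15) / 6
a = 20 / 6
a = 10/3 m/s^2

10/3 m/s^2


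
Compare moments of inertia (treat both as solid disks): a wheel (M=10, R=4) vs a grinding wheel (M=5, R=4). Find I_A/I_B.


Given: M1=10 kg, R1=4 m, M2=5 kg, R2=4 m
For a disk: I = (1/2)*M*R^2, so I_A/I_B = (M1*R1^2)/(M2*R2^2)
M1*R1^2 = 10*16 = 160
M2*R2^2 = 5*16 = 80
I_A/I_B = 160/80 = 2

2


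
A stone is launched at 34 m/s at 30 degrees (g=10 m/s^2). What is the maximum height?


Given: v0 = 34 m/s, theta = 30 deg, g = 10 m/s^2
sin^2(30) = 1/4
Using H = v0^2 * sin^2(theta) / (2*g)
H = 34^2 * 1/4 / (2*10)
H = 1156 * 1/4 / 20
H = 289 / 20
H = 289/20 m

289/20 m


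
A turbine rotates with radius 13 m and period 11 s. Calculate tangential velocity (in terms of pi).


Given: radius r = 13 m, period T = 11 s
Using v = 2*pi*r / T
v = 2*pi*13 / 11
v = 26*pi / 11
v = 26/11*pi m/s

26/11*pi m/s


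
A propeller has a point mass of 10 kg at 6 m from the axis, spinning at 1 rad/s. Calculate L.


Given: m = 10 kg, r = 6 m, omega = 1 rad/s
For a point mass: I = m*r^2
I = 10*6^2 = 10*36 = 360
L = I*omega = 360*1
L = 360 kg*m^2/s

360 kg*m^2/s


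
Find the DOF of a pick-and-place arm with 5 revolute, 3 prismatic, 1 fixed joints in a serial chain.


Given: serial robot with 5 revolute, 3 prismatic, 1 fixed joints
DOF contribution per joint type: revolute=1, prismatic=1, spherical=3, fixed=0
DOF = 5*1 + 3*1 + 1*0
DOF = 8

8


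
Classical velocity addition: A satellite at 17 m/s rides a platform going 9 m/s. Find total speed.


Given: object velocity = 17 m/s, platform velocity = 9 m/s (same direction)
Using classical velocity addition: v_total = v_object + v_platform
v_total = 17 + 9
v_total = 26 m/s

26 m/s


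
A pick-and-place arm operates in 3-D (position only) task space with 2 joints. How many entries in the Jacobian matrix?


Given: task space dimension = 3, joints = 2
Jacobian is a 3 x 2 matrix
Total entries = rows * columns
Total = 3 * 2
Total = 6

6


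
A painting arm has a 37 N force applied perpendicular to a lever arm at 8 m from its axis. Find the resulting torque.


Given: F = 37 N, r = 8 m, angle = 90 deg (perpendicular)
Using tau = F * r * sin(90)
sin(90) = 1
tau = 37 * 8 * 1
tau = 296 Nm

296 Nm
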